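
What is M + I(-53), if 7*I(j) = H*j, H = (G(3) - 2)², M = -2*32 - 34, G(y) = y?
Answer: -739/7 ≈ -105.57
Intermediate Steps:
M = -98 (M = -64 - 34 = -98)
H = 1 (H = (3 - 2)² = 1² = 1)
I(j) = j/7 (I(j) = (1*j)/7 = j/7)
M + I(-53) = -98 + (⅐)*(-53) = -98 - 53/7 = -739/7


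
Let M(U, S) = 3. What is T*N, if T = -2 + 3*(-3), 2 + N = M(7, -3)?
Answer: -11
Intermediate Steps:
N = 1 (N = -2 + 3 = 1)
T = -11 (T = -2 - 9 = -11)
T*N = -11*1 = -11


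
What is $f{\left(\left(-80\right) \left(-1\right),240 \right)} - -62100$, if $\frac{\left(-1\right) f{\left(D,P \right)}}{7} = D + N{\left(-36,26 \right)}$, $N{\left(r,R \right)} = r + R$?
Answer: $61610$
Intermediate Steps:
$N{\left(r,R \right)} = R + r$
$f{\left(D,P \right)} = 70 - 7 D$ ($f{\left(D,P \right)} = - 7 \left(D + \left(26 - 36\right)\right) = - 7 \left(D - 10\right) = - 7 \left(-10 + D\right) = 70 - 7 D$)
$f{\left(\left(-80\right) \left(-1\right),240 \right)} - -62100 = \left(70 - 7 \left(\left(-80\right) \left(-1\right)\right)\right) - -62100 = \left(70 - 560\right) + 62100 = -490 + 62100 = 61610$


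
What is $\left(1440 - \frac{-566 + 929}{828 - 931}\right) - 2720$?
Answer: $- \frac{131477}{103} \approx -1276.5$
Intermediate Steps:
$\left(1440 - \frac{-566 + 929}{828 - 931}\right) - 2720 = \left(1440 - \frac{363}{-103}\right) - 2720 = \left(1440 - 363 \left(- \frac{1}{103}\right)\right) - 2720 = \left(1440 - - \frac{363}{103}\right) - 2720 = \left(1440 + \frac{363}{103}\right) - 2720 = \frac{148683}{103} - 2720 = - \frac{131477}{103}$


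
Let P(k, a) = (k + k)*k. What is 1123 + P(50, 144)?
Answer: 6123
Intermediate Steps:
P(k, a) = 2*k**2 (P(k, a) = (2*k)*k = 2*k**2)
1123 + P(50, 144) = 1123 + 2*50**2 = 1123 + 2*2500 = 1123 + 5000 = 6123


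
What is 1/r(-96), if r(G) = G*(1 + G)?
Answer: 1/9120 ≈ 0.00010965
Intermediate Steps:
1/r(-96) = 1/(-96*(1 - 96)) = 1/(-96*(-95)) = 1/9120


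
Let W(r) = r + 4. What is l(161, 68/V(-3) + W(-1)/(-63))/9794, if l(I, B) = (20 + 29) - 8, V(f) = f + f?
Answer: 41/9794 ≈ 0.0041862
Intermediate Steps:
W(r) = 4 + r
V(f) = 2*f
l(I, B) = 41 (l(I, B) = 49 - 8 = 41)
l(161, 68/V(-3) + W(-1)/(-63))/9794 = 41/9794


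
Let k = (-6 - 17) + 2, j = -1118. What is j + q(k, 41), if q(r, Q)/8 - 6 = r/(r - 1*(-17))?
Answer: -1028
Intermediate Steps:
k = -21 (k = -23 + 2 = -21)
q(r, Q) = 48 + 8*r/(17 + r) (q(r, Q) = 48 + 8*(r/(r - 1*(-17))) = 48 + 8*(r/(r + 17)) = 48 + 8*(r/(17 + r)) = 48 + 8*r/(17 + r))
j + q(k, 41) = -1118 + 8*(102 + 7*(-21))/(17 - 21) = -1118 + 8*(102 - 147)/(-4) = -1118 + 8*(-1/4)*(-45) = -1118 + 90 = -1028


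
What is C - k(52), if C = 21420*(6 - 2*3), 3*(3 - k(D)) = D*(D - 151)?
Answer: -1719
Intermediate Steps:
k(D) = 3 - D*(-151 + D)/3 (k(D) = 3 - D*(D - 151)/3 = 3 - D*(-151 + D)/3)
C = 0 (C = 21420*(6 - 6) = 21420*0 = 0)
C - k(52) = 0 - (3 - 1/3*52**2 + (151/3)*52) = 0 - (3 - 1/3*2704 + 7852/3) = 0 - (3 - 2704/3 + 7852/3) = 0 - 1*1719 = 0 - 1719 = -1719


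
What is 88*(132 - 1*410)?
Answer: -24464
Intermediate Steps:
88*(132 - 1*410) = 88*(132 - 410) = 88*(-278) = -24464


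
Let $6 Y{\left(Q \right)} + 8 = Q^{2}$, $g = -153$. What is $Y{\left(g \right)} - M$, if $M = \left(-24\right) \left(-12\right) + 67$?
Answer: $\frac{21271}{6} \approx 3545.2$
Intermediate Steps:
$Y{\left(Q \right)} = - \frac{4}{3} + \frac{Q^{2}}{6}$
$M = 355$ ($M = 288 + 67 = 355$)
$Y{\left(g \right)} - M = \left(- \frac{4}{3} + \frac{\left(-153\right)^{2}}{6}\right) - 355 = \left(- \frac{4}{3} + \frac{1}{6} \cdot 23409\right) - 355 = \left(- \frac{4}{3} + \frac{7803}{2}\right) - 355 = \frac{23401}{6} - 355 = \frac{21271}{6}$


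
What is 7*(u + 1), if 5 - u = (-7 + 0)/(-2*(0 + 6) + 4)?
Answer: 287/8 ≈ 35.875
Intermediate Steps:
u = 33/8 (u = 5 - (-7 + 0)/(-2*(0 + 6) + 4) = 5 - (-7)/(-2*6 + 4) = 5 - (-7)/(-12 + 4) = 5 - (-7)/(-8) = 5 - (-7)*(-1)/8 = 5 - 1*7/8 = 5 - 7/8 = 33/8 ≈ 4.1250)
7*(u + 1) = 7*(33/8 + 1) = 7*(41/8) = 287/8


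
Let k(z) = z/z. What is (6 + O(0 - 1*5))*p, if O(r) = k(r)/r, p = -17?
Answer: -493/5 ≈ -98.600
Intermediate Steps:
k(z) = 1
O(r) = 1/r
(6 + O(0 - 1*5))*p = (6 + 1/(0 - 1*5))*(-17) = (6 + 1/(0 - 5))*(-17) = (6 + 1/(-5))*(-17) = (6 - ⅕)*(-17) = (29/5)*(-17) = -493/5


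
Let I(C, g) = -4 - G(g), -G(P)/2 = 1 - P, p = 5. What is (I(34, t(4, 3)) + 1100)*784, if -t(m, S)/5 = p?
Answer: 900032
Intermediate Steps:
t(m, S) = -25 (t(m, S) = -5*5 = -25)
G(P) = -2 + 2*P (G(P) = -2*(1 - P) = -2 + 2*P)
I(C, g) = -2 - 2*g (I(C, g) = -4 - (-2 + 2*g) = -4 + (2 - 2*g) = -2 - 2*g)
(I(34, t(4, 3)) + 1100)*784 = ((-2 - 2*(-25)) + 1100)*784 = ((-2 + 50) + 1100)*784 = (48 + 1100)*784 = 1148*784 = 900032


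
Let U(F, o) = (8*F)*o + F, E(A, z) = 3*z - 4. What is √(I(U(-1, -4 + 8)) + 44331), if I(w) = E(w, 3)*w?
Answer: √44166 ≈ 210.16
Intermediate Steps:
E(A, z) = -4 + 3*z
U(F, o) = F + 8*F*o (U(F, o) = 8*F*o + F = F + 8*F*o)
I(w) = 5*w (I(w) = (-4 + 3*3)*w = (-4 + 9)*w = 5*w)
√(I(U(-1, -4 + 8)) + 44331) = √(5*(-(1 + 8*(-4 + 8))) + 44331) = √(5*(-(1 + 8*4)) + 44331) = √(5*(-(1 + 32)) + 44331) = √(5*(-1*33) + 44331) = √(5*(-33) + 44331) = √(-165 + 44331) = √44166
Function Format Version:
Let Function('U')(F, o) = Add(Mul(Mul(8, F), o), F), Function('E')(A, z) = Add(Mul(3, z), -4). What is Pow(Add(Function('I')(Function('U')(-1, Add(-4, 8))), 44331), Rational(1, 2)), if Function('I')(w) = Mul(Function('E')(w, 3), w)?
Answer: Pow(44166, Rational(1, 2)) ≈ 210.16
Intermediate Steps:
Function('E')(A, z) = Add(-4, Mul(3, z))
Function('U')(F, o) = Add(F, Mul(8, F, o)) (Function('U')(F, o) = Add(Mul(8, F, o), F) = Add(F, Mul(8, F, o)))
Function('I')(w) = Mul(5, w) (Function('I')(w) = Mul(Add(-4, Mul(3, 3)), w) = Mul(Add(-4, 9), w) = Mul(5, w))
Pow(Add(Function('I')(Function('U')(-1, Add(-4, 8))), 44331), Rational(1, 2)) = Pow(Add(Mul(5, Mul(-1, Add(1, Mul(8, Add(-4, 8))))), 44331), Rational(1, 2)) = Pow(Add(Mul(5, Mul(-1, Add(1, Mul(8, 4)))), 44331), Rational(1, 2)) = Pow(Add(Mul(5, Mul(-1, Add(1, 32))), 44331), Rational(1, 2)) = Pow(Add(Mul(5, Mul(-1, 33)), 44331), Rational(1, 2)) = Pow(Add(Mul(5, -33), 44331), Rational(1, 2)) = Pow(Add(-165, 44331), Rational(1, 2)) = Pow(44166, Rational(1, 2))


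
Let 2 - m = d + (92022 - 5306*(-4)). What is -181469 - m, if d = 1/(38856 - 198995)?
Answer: -10925483276/160139 ≈ -68225.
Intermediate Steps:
d = -1/160139 (d = 1/(-160139) = -1/160139 ≈ -6.2446e-6)
m = -18134780915/160139 (m = 2 - (-1/160139 + (92022 - 5306*(-4))) = 2 - (-1/160139 + (92022 - 1*(-21224))) = 2 - (-1/160139 + (92022 + 21224)) = 2 - (-1/160139 + 113246) = 2 - 1*18135101193/160139 = 2 - 18135101193/160139 = -18134780915/160139 ≈ -1.1324e+5)
-181469 - m = -181469 - 1*(-18134780915/160139) = -181469 + 18134780915/160139 = -10925483276/160139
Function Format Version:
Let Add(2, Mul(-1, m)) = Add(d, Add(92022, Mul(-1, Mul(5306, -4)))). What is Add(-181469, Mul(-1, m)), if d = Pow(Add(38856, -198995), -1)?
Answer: Rational(-10925483276, 160139) ≈ -68225.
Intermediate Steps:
d = Rational(-1, 160139) (d = Pow(-160139, -1) = Rational(-1, 160139) ≈ -6.2446e-6)
m = Rational(-18134780915, 160139) (m = Add(2, Mul(-1, Add(Rational(-1, 160139), Add(92022, Mul(-1, Mul(5306, -4)))))) = Add(2, Mul(-1, Add(Rational(-1, 160139), Add(92022, Mul(-1, -21224))))) = Add(2, Mul(-1, Add(Rational(-1, 160139), Add(92022, 21224)))) = Add(2, Mul(-1, Add(Rational(-1, 160139), 113246))) = Add(2, Mul(-1, Rational(18135101193, 160139))) = Add(2, Rational(-18135101193, 160139)) = Rational(-18134780915, 160139) ≈ -1.1324e+5)
Add(-181469, Mul(-1, m)) = Add(-181469, Mul(-1, Rational(-18134780915, 160139))) = Add(-181469, Rational(18134780915, 160139)) = Rational(-10925483276, 160139)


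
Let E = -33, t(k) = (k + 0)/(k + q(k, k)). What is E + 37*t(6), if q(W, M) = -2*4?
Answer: -144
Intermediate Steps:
q(W, M) = -8
t(k) = k/(-8 + k) (t(k) = (k + 0)/(k - 8) = k/(-8 + k))
E + 37*t(6) = -33 + 37*(6/(-8 + 6)) = -33 + 37*(6/(-2)) = -33 + 37*(6*(-½)) = -33 + 37*(-3) = -33 - 111 = -144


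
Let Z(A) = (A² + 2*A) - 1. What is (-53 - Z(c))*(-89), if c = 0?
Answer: 4628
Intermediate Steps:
Z(A) = -1 + A² + 2*A
(-53 - Z(c))*(-89) = (-53 - (-1 + 0² + 2*0))*(-89) = (-53 - (-1 + 0 + 0))*(-89) = (-53 - 1*(-1))*(-89) = (-53 + 1)*(-89) = -52*(-89) = 4628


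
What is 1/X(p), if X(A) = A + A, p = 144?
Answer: 1/288 ≈ 0.0034722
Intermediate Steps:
X(A) = 2*A
1/X(p) = 1/(2*144) = 1/288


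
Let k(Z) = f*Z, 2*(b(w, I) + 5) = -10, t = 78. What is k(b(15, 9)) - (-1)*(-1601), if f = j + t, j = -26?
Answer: -2121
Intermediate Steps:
b(w, I) = -10 (b(w, I) = -5 + (½)*(-10) = -5 - 5 = -10)
f = 52 (f = -26 + 78 = 52)
k(Z) = 52*Z
k(b(15, 9)) - (-1)*(-1601) = 52*(-10) - (-1)*(-1601) = -520 - 1*1601 = -520 - 1601 = -2121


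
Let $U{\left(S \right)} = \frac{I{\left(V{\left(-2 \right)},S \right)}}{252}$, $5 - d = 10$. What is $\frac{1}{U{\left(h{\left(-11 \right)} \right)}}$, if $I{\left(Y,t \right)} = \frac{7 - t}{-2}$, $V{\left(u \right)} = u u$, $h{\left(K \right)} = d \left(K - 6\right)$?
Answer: $\frac{84}{13} \approx 6.4615$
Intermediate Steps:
$d = -5$ ($d = 5 - 10 = -5$)
$h{\left(K \right)} = 30 - 5 K$ ($h{\left(K \right)} = - 5 \left(K - 6\right) = - 5 \left(-6 + K\right) = 30 - 5 K$)
$V{\left(u \right)} = u^{2}$
$I{\left(Y,t \right)} = - \frac{7}{2} + \frac{t}{2}$ ($I{\left(Y,t \right)} = \left(7 - t\right) \left(- \frac{1}{2}\right) = - \frac{7}{2} + \frac{t}{2}$)
$U{\left(S \right)} = - \frac{1}{72} + \frac{S}{504}$ ($U{\left(S \right)} = \frac{- \frac{7}{2} + \frac{S}{2}}{252} = \left(- \frac{7}{2} + \frac{S}{2}\right) \frac{1}{252} = - \frac{1}{72} + \frac{S}{504}$)
$\frac{1}{U{\left(h{\left(-11 \right)} \right)}} = \frac{1}{- \frac{1}{72} + \frac{30 - -55}{504}} = \frac{1}{- \frac{1}{72} + \frac{30 + 55}{504}} = \frac{1}{- \frac{1}{72} + \frac{1}{504} \cdot 85} = \frac{1}{- \frac{1}{72} + \frac{85}{504}} = \frac{1}{\frac{13}{84}} = \frac{84}{13}$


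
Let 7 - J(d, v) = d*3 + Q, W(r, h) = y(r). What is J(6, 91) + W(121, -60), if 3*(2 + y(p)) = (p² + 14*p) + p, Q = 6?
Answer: 16399/3 ≈ 5466.3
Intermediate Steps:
y(p) = -2 + 5*p + p²/3 (y(p) = -2 + ((p² + 14*p) + p)/3 = -2 + (p² + 15*p)/3 = -2 + (5*p + p²/3) = -2 + 5*p + p²/3)
W(r, h) = -2 + 5*r + r²/3
J(d, v) = 1 - 3*d (J(d, v) = 7 - (d*3 + 6) = 7 - (3*d + 6) = 7 - (6 + 3*d) = 7 + (-6 - 3*d) = 1 - 3*d)
J(6, 91) + W(121, -60) = (1 - 3*6) + (-2 + 5*121 + (⅓)*121²) = (1 - 18) + (-2 + 605 + (⅓)*14641) = -17 + (-2 + 605 + 14641/3) = -17 + 16450/3 = 16399/3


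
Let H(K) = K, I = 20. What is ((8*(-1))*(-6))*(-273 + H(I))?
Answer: -12144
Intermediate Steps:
((8*(-1))*(-6))*(-273 + H(I)) = ((8*(-1))*(-6))*(-273 + 20) = -8*(-6)*(-253) = 48*(-253) = -12144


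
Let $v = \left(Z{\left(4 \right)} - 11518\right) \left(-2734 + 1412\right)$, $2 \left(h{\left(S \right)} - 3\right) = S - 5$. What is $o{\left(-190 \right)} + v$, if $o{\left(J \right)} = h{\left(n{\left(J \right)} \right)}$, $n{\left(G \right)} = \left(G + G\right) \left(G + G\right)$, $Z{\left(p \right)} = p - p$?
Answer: $\frac{30597993}{2} \approx 1.5299 \cdot 10^{7}$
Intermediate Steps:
$Z{\left(p \right)} = 0$
$n{\left(G \right)} = 4 G^{2}$ ($n{\left(G \right)} = 2 G 2 G = 4 G^{2}$)
$h{\left(S \right)} = \frac{1}{2} + \frac{S}{2}$ ($h{\left(S \right)} = 3 + \frac{S - 5}{2} = 3 + \frac{-5 + S}{2} = 3 + \left(- \frac{5}{2} + \frac{S}{2}\right) = \frac{1}{2} + \frac{S}{2}$)
$o{\left(J \right)} = \frac{1}{2} + 2 J^{2}$ ($o{\left(J \right)} = \frac{1}{2} + \frac{4 J^{2}}{2} = \frac{1}{2} + 2 J^{2}$)
$v = 15226796$ ($v = \left(0 - 11518\right) \left(-2734 + 1412\right) = \left(-11518\right) \left(-1322\right) = 15226796$)
$o{\left(-190 \right)} + v = \left(\frac{1}{2} + 2 \left(-190\right)^{2}\right) + 15226796 = \left(\frac{1}{2} + 2 \cdot 36100\right) + 15226796 = \left(\frac{1}{2} + 72200\right) + 15226796 = \frac{144401}{2} + 15226796 = \frac{30597993}{2}$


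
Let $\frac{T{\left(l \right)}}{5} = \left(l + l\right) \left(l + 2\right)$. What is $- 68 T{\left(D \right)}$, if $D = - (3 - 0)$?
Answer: $-2040$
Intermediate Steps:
$D = -3$ ($D = - (3 + 0) = \left(-1\right) 3 = -3$)
$T{\left(l \right)} = 10 l \left(2 + l\right)$ ($T{\left(l \right)} = 5 \left(l + l\right) \left(l + 2\right) = 5 \cdot 2 l \left(2 + l\right) = 10 l \left(2 + l\right)$)
$- 68 T{\left(D \right)} = - 68 \cdot 10 \left(-3\right) \left(2 - 3\right) = - 68 \cdot 10 \left(-3\right) \left(-1\right) = \left(-68\right) 30 = -2040$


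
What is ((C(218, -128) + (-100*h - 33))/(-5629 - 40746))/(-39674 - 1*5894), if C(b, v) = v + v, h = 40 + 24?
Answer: -6689/2113216000 ≈ -3.1653e-6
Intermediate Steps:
h = 64
C(b, v) = 2*v
((C(218, -128) + (-100*h - 33))/(-5629 - 40746))/(-39674 - 1*5894) = ((2*(-128) + (-100*64 - 33))/(-5629 - 40746))/(-39674 - 1*5894) = ((-256 + (-6400 - 33))/(-46375))/(-39674 - 5894) = ((-256 - 6433)*(-1/46375))/(-45568) = -6689*(-1/46375)*(-1/45568) = (6689/46375)*(-1/45568) = -6689/2113216000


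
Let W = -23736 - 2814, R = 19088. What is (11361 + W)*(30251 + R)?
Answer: -749410071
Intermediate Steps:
W = -26550
(11361 + W)*(30251 + R) = (11361 - 26550)*(30251 + 19088) = -15189*49339 = -749410071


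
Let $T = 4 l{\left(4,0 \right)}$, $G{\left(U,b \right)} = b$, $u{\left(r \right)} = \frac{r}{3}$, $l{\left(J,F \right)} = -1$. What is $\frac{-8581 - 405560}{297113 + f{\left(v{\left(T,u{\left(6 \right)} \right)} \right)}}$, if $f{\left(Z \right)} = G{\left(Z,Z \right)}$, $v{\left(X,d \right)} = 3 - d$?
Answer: $- \frac{138047}{99038} \approx -1.3939$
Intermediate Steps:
$u{\left(r \right)} = \frac{r}{3}$ ($u{\left(r \right)} = r \frac{1}{3} = \frac{r}{3}$)
$T = -4$ ($T = 4 \left(-1\right) = -4$)
$f{\left(Z \right)} = Z$
$\frac{-8581 - 405560}{297113 + f{\left(v{\left(T,u{\left(6 \right)} \right)} \right)}} = \frac{-8581 - 405560}{297113 + \left(3 - \frac{1}{3} \cdot 6\right)} = - \frac{414141}{297113 + \left(3 - 2\right)} = - \frac{414141}{297113 + 1} = - \frac{414141}{297114} = \left(-414141\right) \frac{1}{297114} = - \frac{138047}{99038}$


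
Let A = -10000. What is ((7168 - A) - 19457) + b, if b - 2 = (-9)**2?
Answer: -2206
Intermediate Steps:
b = 83 (b = 2 + (-9)**2 = 2 + 81 = 83)
((7168 - A) - 19457) + b = ((7168 - 1*(-10000)) - 19457) + 83 = ((7168 + 10000) - 19457) + 83 = (17168 - 19457) + 83 = -2289 + 83 = -2206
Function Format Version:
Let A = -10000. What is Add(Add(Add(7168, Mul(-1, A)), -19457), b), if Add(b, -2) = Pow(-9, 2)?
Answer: -2206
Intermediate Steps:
b = 83 (b = Add(2, Pow(-9, 2)) = Add(2, 81) = 83)
Add(Add(Add(7168, Mul(-1, A)), -19457), b) = Add(Add(Add(7168, Mul(-1, -10000)), -19457), 83) = Add(Add(Add(7168, 10000), -19457), 83) = Add(Add(17168, -19457), 83) = Add(-2289, 83) = -2206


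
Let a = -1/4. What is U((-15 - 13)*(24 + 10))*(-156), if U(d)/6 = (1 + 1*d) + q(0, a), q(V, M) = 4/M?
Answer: 905112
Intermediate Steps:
a = -¼ (a = -1*¼ = -¼ ≈ -0.25000)
U(d) = -90 + 6*d (U(d) = 6*((1 + 1*d) + 4/(-¼)) = 6*((1 + d) + 4*(-4)) = 6*((1 + d) - 16) = 6*(-15 + d) = -90 + 6*d)
U((-15 - 13)*(24 + 10))*(-156) = (-90 + 6*((-15 - 13)*(24 + 10)))*(-156) = (-90 + 6*(-28*34))*(-156) = (-90 + 6*(-952))*(-156) = (-90 - 5712)*(-156) = -5802*(-156) = 905112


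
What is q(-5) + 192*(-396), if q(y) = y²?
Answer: -76007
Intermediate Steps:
q(-5) + 192*(-396) = (-5)² + 192*(-396) = 25 - 76032 = -76007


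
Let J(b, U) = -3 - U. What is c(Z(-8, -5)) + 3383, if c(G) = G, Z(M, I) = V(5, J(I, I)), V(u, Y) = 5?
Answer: 3388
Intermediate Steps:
Z(M, I) = 5
c(Z(-8, -5)) + 3383 = 5 + 3383 = 3388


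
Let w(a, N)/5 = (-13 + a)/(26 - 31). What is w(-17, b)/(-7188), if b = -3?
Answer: -5/1198 ≈ -0.0041736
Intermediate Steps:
w(a, N) = 13 - a (w(a, N) = 5*((-13 + a)/(26 - 31)) = 5*((-13 + a)/(-5)) = 5*((-13 + a)*(-⅕)) = 5*(13/5 - a/5) = 13 - a)
w(-17, b)/(-7188) = (13 - 1*(-17))/(-7188) = (13 + 17)*(-1/7188) = 30*(-1/7188) = -5/1198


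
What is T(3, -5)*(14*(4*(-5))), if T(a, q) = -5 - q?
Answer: 0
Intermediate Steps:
T(3, -5)*(14*(4*(-5))) = (-5 - 1*(-5))*(14*(4*(-5))) = (-5 + 5)*(14*(-20)) = 0*(-280) = 0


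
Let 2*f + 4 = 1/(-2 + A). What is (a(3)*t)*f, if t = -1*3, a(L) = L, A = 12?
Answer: 351/20 ≈ 17.550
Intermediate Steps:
f = -39/20 (f = -2 + 1/(2*(-2 + 12)) = -2 + (½)/10 = -2 + (½)*(⅒) = -2 + 1/20 = -39/20 ≈ -1.9500)
t = -3
(a(3)*t)*f = (3*(-3))*(-39/20) = -9*(-39/20) = 351/20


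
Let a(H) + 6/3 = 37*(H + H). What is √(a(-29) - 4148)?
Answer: 2*I*√1574 ≈ 79.347*I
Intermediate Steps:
a(H) = -2 + 74*H (a(H) = -2 + 37*(H + H) = -2 + 37*(2*H) = -2 + 74*H)
√(a(-29) - 4148) = √((-2 + 74*(-29)) - 4148) = √((-2 - 2146) - 4148) = √(-2148 - 4148) = √(-6296) = 2*I*√1574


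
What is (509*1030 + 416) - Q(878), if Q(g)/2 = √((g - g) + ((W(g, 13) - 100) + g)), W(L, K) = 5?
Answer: 524686 - 6*√87 ≈ 5.2463e+5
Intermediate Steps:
Q(g) = 2*√(-95 + g) (Q(g) = 2*√((g - g) + ((5 - 100) + g)) = 2*√(0 + (-95 + g)) = 2*√(-95 + g))
(509*1030 + 416) - Q(878) = (509*1030 + 416) - 2*√(-95 + 878) = (524270 + 416) - 2*√783 = 524686 - 2*3*√87 = 524686 - 6*√87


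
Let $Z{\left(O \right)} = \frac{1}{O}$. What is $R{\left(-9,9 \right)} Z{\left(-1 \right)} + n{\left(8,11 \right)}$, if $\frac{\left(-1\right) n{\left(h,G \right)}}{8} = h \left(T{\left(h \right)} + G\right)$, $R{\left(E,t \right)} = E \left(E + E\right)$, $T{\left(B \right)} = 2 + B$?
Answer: $-1506$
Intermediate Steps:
$R{\left(E,t \right)} = 2 E^{2}$ ($R{\left(E,t \right)} = E 2 E = 2 E^{2}$)
$n{\left(h,G \right)} = - 8 h \left(2 + G + h\right)$ ($n{\left(h,G \right)} = - 8 h \left(\left(2 + h\right) + G\right) = - 8 h \left(2 + G + h\right)$)
$R{\left(-9,9 \right)} Z{\left(-1 \right)} + n{\left(8,11 \right)} = \frac{2 \left(-9\right)^{2}}{-1} - 64 \left(2 + 11 + 8\right) = 2 \cdot 81 \left(-1\right) - 64 \cdot 21 = 162 \left(-1\right) - 1344 = -162 - 1344 = -1506$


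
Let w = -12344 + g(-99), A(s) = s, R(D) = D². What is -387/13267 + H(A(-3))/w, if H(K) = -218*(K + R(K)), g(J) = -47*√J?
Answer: 155154843735/2024451689209 - 184428*I*√11/152593027 ≈ 0.07664 - 0.0040086*I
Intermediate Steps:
H(K) = -218*K - 218*K² (H(K) = -218*(K + K²) = -218*K - 218*K²)
w = -12344 - 141*I*√11 ≈ -12344.0 - 467.64*I
-387/13267 + H(A(-3))/w = -387/13267 + (218*(-3)*(-1 - 1*(-3)))/(-12344 - 141*I*√11) = -387*1/13267 + (218*(-3)*(-1 + 3))/(-12344 - 141*I*√11) = -387/13267 + (218*(-3)*2)/(-12344 - 141*I*√11) = -387/13267 - 1308/(-12344 - 141*I*√11)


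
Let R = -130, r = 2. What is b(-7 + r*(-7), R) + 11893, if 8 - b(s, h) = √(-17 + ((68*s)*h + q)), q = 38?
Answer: 11901 - 21*√421 ≈ 11470.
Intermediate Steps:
b(s, h) = 8 - √(21 + 68*h*s) (b(s, h) = 8 - √(-17 + ((68*s)*h + 38)) = 8 - √(-17 + (68*h*s + 38)) = 8 - √(-17 + (38 + 68*h*s)) = 8 - √(21 + 68*h*s))
b(-7 + r*(-7), R) + 11893 = (8 - √(21 + 68*(-130)*(-7 + 2*(-7)))) + 11893 = (8 - √(21 + 68*(-130)*(-7 - 14))) + 11893 = (8 - √(21 + 68*(-130)*(-21))) + 11893 = (8 - √(21 + 185640)) + 11893 = (8 - √185661) + 11893 = (8 - 21*√421) + 11893 = 11901 - 21*√421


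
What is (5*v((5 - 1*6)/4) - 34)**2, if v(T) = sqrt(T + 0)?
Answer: 4599/4 - 170*I ≈ 1149.8 - 170.0*I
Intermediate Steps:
v(T) = sqrt(T)
(5*v((5 - 1*6)/4) - 34)**2 = (5*sqrt((5 - 1*6)/4) - 34)**2 = (5*sqrt((5 - 6)*(1/4)) - 34)**2 = (5*sqrt(-1*1/4) - 34)**2 = (5*sqrt(-1/4) - 34)**2 = (5*(I/2) - 34)**2 = (5*I/2 - 34)**2 = (-34 + 5*I/2)**2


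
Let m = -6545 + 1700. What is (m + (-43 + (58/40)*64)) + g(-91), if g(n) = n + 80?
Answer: -24031/5 ≈ -4806.2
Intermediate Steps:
m = -4845
g(n) = 80 + n
(m + (-43 + (58/40)*64)) + g(-91) = (-4845 + (-43 + (58/40)*64)) + (80 - 91) = (-4845 + (-43 + (58*(1/40))*64)) - 11 = (-4845 + (-43 + (29/20)*64)) - 11 = (-4845 + (-43 + 464/5)) - 11 = (-4845 + 249/5) - 11 = -23976/5 - 11 = -24031/5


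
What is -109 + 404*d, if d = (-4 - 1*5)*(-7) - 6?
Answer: 22919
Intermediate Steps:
d = 57 (d = (-4 - 5)*(-7) - 6 = -9*(-7) - 6 = 63 - 6 = 57)
-109 + 404*d = -109 + 404*57 = -109 + 23028 = 22919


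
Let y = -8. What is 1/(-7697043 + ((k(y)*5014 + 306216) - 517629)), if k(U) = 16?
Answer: -1/7828232 ≈ -1.2774e-7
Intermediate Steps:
1/(-7697043 + ((k(y)*5014 + 306216) - 517629)) = 1/(-7697043 + ((16*5014 + 306216) - 517629)) = 1/(-7697043 + ((80224 + 306216) - 517629)) = 1/(-7697043 + (386440 - 517629)) = 1/(-7697043 - 131189) = 1/(-7828232) = -1/7828232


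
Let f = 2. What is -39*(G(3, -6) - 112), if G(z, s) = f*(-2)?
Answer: 4524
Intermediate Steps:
G(z, s) = -4 (G(z, s) = 2*(-2) = -4)
-39*(G(3, -6) - 112) = -39*(-4 - 112) = -39*(-116) = 4524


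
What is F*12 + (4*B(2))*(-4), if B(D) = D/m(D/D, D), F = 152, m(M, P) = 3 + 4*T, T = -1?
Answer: 1856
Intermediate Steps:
m(M, P) = -1 (m(M, P) = 3 + 4*(-1) = 3 - 4 = -1)
B(D) = -D (B(D) = D/(-1) = D*(-1) = -D)
F*12 + (4*B(2))*(-4) = 152*12 + (4*(-1*2))*(-4) = 1824 + (4*(-2))*(-4) = 1824 - 8*(-4) = 1824 + 32 = 1856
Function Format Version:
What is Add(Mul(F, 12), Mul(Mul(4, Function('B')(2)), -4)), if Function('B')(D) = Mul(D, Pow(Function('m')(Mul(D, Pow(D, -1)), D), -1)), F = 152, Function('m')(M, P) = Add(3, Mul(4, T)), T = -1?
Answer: 1856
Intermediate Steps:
Function('m')(M, P) = -1 (Function('m')(M, P) = Add(3, Mul(4, -1)) = Add(3, -4) = -1)
Function('B')(D) = Mul(-1, D) (Function('B')(D) = Mul(D, Pow(-1, -1)) = Mul(D, -1) = Mul(-1, D))
Add(Mul(F, 12), Mul(Mul(4, Function('B')(2)), -4)) = Add(Mul(152, 12), Mul(Mul(4, Mul(-1, 2)), -4)) = Add(1824, Mul(Mul(4, -2), -4)) = Add(1824, Mul(-8, -4)) = Add(1824, 32) = 1856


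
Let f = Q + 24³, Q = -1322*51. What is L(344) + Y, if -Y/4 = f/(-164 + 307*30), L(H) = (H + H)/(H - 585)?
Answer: 22722412/1090043 ≈ 20.845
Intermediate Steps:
L(H) = 2*H/(-585 + H) (L(H) = (2*H)/(-585 + H) = 2*H/(-585 + H))
Q = -67422
f = -53598 (f = -67422 + 24³ = -67422 + 13824 = -53598)
Y = 107196/4523 (Y = -(-214392)/(-164 + 307*30) = -(-214392)/(-164 + 9210) = -(-214392)/9046 = -4*(-26799/4523) = 107196/4523 ≈ 23.700)
L(344) + Y = 2*344/(-585 + 344) + 107196/4523 = 2*344/(-241) + 107196/4523 = 2*344*(-1/241) + 107196/4523 = -688/241 + 107196/4523 = 22722412/1090043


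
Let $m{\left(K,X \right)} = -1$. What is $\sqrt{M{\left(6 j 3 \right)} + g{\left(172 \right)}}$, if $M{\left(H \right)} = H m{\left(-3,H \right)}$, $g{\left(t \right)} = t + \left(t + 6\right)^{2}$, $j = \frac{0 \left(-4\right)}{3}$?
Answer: $4 \sqrt{1991} \approx 178.48$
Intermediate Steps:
$j = 0$ ($j = 0 \cdot \frac{1}{3} = 0$)
$g{\left(t \right)} = t + \left(6 + t\right)^{2}$
$M{\left(H \right)} = - H$ ($M{\left(H \right)} = H \left(-1\right) = - H$)
$\sqrt{M{\left(6 j 3 \right)} + g{\left(172 \right)}} = \sqrt{- 6 \cdot 0 \cdot 3 + \left(172 + \left(6 + 172\right)^{2}\right)} = \sqrt{- 0 \cdot 3 + \left(172 + 178^{2}\right)} = \sqrt{\left(-1\right) 0 + \left(172 + 31684\right)} = \sqrt{0 + 31856} = \sqrt{31856} = 4 \sqrt{1991}$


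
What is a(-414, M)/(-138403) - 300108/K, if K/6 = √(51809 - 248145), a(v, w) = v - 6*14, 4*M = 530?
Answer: 498/138403 + 25009*I*√12271/24542 ≈ 0.0035982 + 112.88*I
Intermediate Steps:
M = 265/2 (M = (¼)*530 = 265/2 ≈ 132.50)
a(v, w) = -84 + v (a(v, w) = v - 84 = -84 + v)
K = 24*I*√12271 (K = 6*√(51809 - 248145) = 6*√(-196336) = 6*(4*I*√12271) = 24*I*√12271 ≈ 2658.6*I)
a(-414, M)/(-138403) - 300108/K = (-84 - 414)/(-138403) - 300108*(-I*√12271/294504) = -498*(-1/138403) - (-25009)*I*√12271/24542 = 498/138403 + 25009*I*√12271/24542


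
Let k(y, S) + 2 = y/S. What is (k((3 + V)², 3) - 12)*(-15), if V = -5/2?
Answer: 835/4 ≈ 208.75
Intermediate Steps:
V = -5/2 (V = -5*½ = -5/2 ≈ -2.5000)
k(y, S) = -2 + y/S
(k((3 + V)², 3) - 12)*(-15) = ((-2 + (3 - 5/2)²/3) - 12)*(-15) = ((-2 + (½)²*(⅓)) - 12)*(-15) = ((-2 + (¼)*(⅓)) - 12)*(-15) = ((-2 + 1/12) - 12)*(-15) = (-23/12 - 12)*(-15) = -167/12*(-15) = 835/4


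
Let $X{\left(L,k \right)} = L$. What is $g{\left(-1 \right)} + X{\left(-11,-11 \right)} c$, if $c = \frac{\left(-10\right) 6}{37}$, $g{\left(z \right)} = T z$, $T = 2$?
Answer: $\frac{586}{37} \approx 15.838$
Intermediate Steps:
$g{\left(z \right)} = 2 z$
$c = - \frac{60}{37}$ ($c = \left(-60\right) \frac{1}{37} = - \frac{60}{37} \approx -1.6216$)
$g{\left(-1 \right)} + X{\left(-11,-11 \right)} c = 2 \left(-1\right) - - \frac{660}{37} = -2 + \frac{660}{37} = \frac{586}{37}$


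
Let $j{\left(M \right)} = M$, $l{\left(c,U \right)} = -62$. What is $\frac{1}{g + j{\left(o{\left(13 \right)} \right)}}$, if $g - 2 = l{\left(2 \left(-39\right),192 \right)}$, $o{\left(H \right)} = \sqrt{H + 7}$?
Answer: $- \frac{3}{179} - \frac{\sqrt{5}}{1790} \approx -0.018009$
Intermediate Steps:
$o{\left(H \right)} = \sqrt{7 + H}$
$g = -60$ ($g = 2 - 62 = -60$)
$\frac{1}{g + j{\left(o{\left(13 \right)} \right)}} = \frac{1}{-60 + \sqrt{7 + 13}} = \frac{1}{-60 + \sqrt{20}} = \frac{1}{-60 + 2 \sqrt{5}}$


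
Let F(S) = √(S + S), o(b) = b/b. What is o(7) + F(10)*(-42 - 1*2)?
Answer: 1 - 88*√5 ≈ -195.77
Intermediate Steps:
o(b) = 1
F(S) = √2*√S (F(S) = √(2*S) = √2*√S)
o(7) + F(10)*(-42 - 1*2) = 1 + (√2*√10)*(-42 - 1*2) = 1 + (2*√5)*(-42 - 2) = 1 + (2*√5)*(-44) = 1 - 88*√5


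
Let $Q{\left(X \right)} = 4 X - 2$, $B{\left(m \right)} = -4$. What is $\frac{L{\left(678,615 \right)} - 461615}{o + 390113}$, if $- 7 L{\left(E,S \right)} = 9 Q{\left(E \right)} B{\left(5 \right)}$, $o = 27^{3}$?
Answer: $- \frac{3133745}{2868572} \approx -1.0924$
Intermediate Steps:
$o = 19683$
$Q{\left(X \right)} = -2 + 4 X$
$L{\left(E,S \right)} = - \frac{72}{7} + \frac{144 E}{7}$ ($L{\left(E,S \right)} = - \frac{9 \left(-2 + 4 E\right) \left(-4\right)}{7} = - \frac{\left(-18 + 36 E\right) \left(-4\right)}{7} = - \frac{72 - 144 E}{7} = - \frac{72}{7} + \frac{144 E}{7}$)
$\frac{L{\left(678,615 \right)} - 461615}{o + 390113} = \frac{\left(- \frac{72}{7} + \frac{144}{7} \cdot 678\right) - 461615}{19683 + 390113} = \frac{\left(- \frac{72}{7} + \frac{97632}{7}\right) - 461615}{409796} = \left(\frac{97560}{7} - 461615\right) \frac{1}{409796} = \left(- \frac{3133745}{7}\right) \frac{1}{409796} = - \frac{3133745}{2868572}$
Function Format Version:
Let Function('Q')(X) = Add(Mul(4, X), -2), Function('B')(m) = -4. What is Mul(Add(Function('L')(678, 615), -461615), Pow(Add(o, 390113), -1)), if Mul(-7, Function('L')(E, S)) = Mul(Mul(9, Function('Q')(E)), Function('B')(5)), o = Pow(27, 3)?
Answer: Rational(-3133745, 2868572) ≈ -1.0924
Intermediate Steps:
o = 19683
Function('Q')(X) = Add(-2, Mul(4, X))
Function('L')(E, S) = Add(Rational(-72, 7), Mul(Rational(144, 7), E)) (Function('L')(E, S) = Mul(Rational(-1, 7), Mul(Mul(9, Add(-2, Mul(4, E))), -4)) = Mul(Rational(-1, 7), Mul(Add(-18, Mul(36, E)), -4)) = Mul(Rational(-1, 7), Add(72, Mul(-144, E))) = Add(Rational(-72, 7), Mul(Rational(144, 7), E)))
Mul(Add(Function('L')(678, 615), -461615), Pow(Add(o, 390113), -1)) = Mul(Add(Add(Rational(-72, 7), Mul(Rational(144, 7), 678)), -461615), Pow(Add(19683, 390113), -1)) = Mul(Add(Add(Rational(-72, 7), Rational(97632, 7)), -461615), Pow(409796, -1)) = Mul(Add(Rational(97560, 7), -461615), Rational(1, 409796)) = Mul(Rational(-3133745, 7), Rational(1, 409796)) = Rational(-3133745, 2868572)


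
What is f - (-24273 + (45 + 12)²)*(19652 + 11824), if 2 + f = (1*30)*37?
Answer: 661752532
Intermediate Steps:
f = 1108 (f = -2 + (1*30)*37 = -2 + 30*37 = -2 + 1110 = 1108)
f - (-24273 + (45 + 12)²)*(19652 + 11824) = 1108 - (-24273 + (45 + 12)²)*(19652 + 11824) = 1108 - (-24273 + 57²)*31476 = 1108 - (-24273 + 3249)*31476 = 1108 - (-21024)*31476 = 1108 - 1*(-661751424) = 1108 + 661751424 = 661752532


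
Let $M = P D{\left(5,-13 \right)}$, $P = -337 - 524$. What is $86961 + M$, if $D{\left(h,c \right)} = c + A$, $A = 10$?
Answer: $89544$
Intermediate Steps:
$D{\left(h,c \right)} = 10 + c$ ($D{\left(h,c \right)} = c + 10 = 10 + c$)
$P = -861$ ($P = -337 - 524 = -861$)
$M = 2583$ ($M = - 861 \left(10 - 13\right) = \left(-861\right) \left(-3\right) = 2583$)
$86961 + M = 86961 + 2583 = 89544$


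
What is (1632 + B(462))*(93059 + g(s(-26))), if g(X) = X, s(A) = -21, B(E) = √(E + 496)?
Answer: 151838016 + 93038*√958 ≈ 1.5472e+8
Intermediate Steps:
B(E) = √(496 + E)
(1632 + B(462))*(93059 + g(s(-26))) = (1632 + √(496 + 462))*(93059 - 21) = (1632 + √958)*93038 = 151838016 + 93038*√958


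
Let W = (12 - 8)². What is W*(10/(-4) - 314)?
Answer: -5064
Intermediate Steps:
W = 16 (W = 4² = 16)
W*(10/(-4) - 314) = 16*(10/(-4) - 314) = 16*(10*(-¼) - 314) = 16*(-5/2 - 314) = 16*(-633/2) = -5064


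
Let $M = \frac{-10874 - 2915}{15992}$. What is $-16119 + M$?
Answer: $- \frac{257788837}{15992} \approx -16120.0$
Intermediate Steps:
$M = - \frac{13789}{15992}$ ($M = \left(-10874 - 2915\right) \frac{1}{15992} = \left(-13789\right) \frac{1}{15992} = - \frac{13789}{15992} \approx -0.86224$)
$-16119 + M = -16119 - \frac{13789}{15992} = - \frac{257788837}{15992}$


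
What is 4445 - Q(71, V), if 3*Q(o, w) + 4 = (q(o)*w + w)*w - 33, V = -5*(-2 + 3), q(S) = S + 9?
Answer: 11347/3 ≈ 3782.3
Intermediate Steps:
q(S) = 9 + S
V = -5 (V = -5*1 = -5)
Q(o, w) = -37/3 + w*(w + w*(9 + o))/3 (Q(o, w) = -4/3 + (((9 + o)*w + w)*w - 33)/3 = -4/3 + ((w*(9 + o) + w)*w - 33)/3 = -4/3 + ((w + w*(9 + o))*w - 33)/3 = -4/3 + (w*(w + w*(9 + o)) - 33)/3 = -4/3 + (-33 + w*(w + w*(9 + o)))/3 = -4/3 + (-11 + w*(w + w*(9 + o))/3) = -37/3 + w*(w + w*(9 + o))/3)
4445 - Q(71, V) = 4445 - (-37/3 + (⅓)*(-5)² + (⅓)*(-5)²*(9 + 71)) = 4445 - (-37/3 + (⅓)*25 + (⅓)*25*80) = 4445 - (-37/3 + 25/3 + 2000/3) = 4445 - 1*1988/3 = 4445 - 1988/3 = 11347/3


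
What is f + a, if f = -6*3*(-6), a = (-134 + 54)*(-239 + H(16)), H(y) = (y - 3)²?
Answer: 5708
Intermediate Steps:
H(y) = (-3 + y)²
a = 5600 (a = (-134 + 54)*(-239 + (-3 + 16)²) = -80*(-239 + 13²) = -80*(-239 + 169) = -80*(-70) = 5600)
f = 108 (f = -18*(-6) = 108)
f + a = 108 + 5600 = 5708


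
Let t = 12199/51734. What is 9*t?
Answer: 109791/51734 ≈ 2.1222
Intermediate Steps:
t = 12199/51734 (t = 12199*(1/51734) = 12199/51734 ≈ 0.23580)
9*t = 9*(12199/51734) = 109791/51734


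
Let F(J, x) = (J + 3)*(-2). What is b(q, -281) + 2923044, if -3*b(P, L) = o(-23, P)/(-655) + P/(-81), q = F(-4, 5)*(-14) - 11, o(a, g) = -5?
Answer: 31016418154/10611 ≈ 2.9230e+6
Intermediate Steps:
F(J, x) = -6 - 2*J (F(J, x) = (3 + J)*(-2) = -6 - 2*J)
q = -39 (q = (-6 - 2*(-4))*(-14) - 11 = (-6 + 8)*(-14) - 11 = 2*(-14) - 11 = -28 - 11 = -39)
b(P, L) = -1/393 + P/243 (b(P, L) = -(-5/(-655) + P/(-81))/3 = -(-5*(-1/655) + P*(-1/81))/3 = -(1/131 - P/81)/3 = -1/393 + P/243)
b(q, -281) + 2923044 = (-1/393 + (1/243)*(-39)) + 2923044 = (-1/393 - 13/81) + 2923044 = -1730/10611 + 2923044 = 31016418154/10611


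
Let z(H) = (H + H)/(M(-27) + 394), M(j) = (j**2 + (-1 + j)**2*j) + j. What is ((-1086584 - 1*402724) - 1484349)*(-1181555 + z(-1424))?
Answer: 8815469036635323/2509 ≈ 3.5135e+12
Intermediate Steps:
M(j) = j + j**2 + j*(-1 + j)**2 (M(j) = (j**2 + j*(-1 + j)**2) + j = j + j**2 + j*(-1 + j)**2)
z(H) = -H/10036 (z(H) = (H + H)/(-27*(2 + (-27)**2 - 1*(-27)) + 394) = (2*H)/(-27*(2 + 729 + 27) + 394) = (2*H)/(-27*758 + 394) = (2*H)/(-20466 + 394) = (2*H)/(-20072) = (2*H)*(-1/20072) = -H/10036)
((-1086584 - 1*402724) - 1484349)*(-1181555 + z(-1424)) = ((-1086584 - 1*402724) - 1484349)*(-1181555 - 1/10036*(-1424)) = ((-1086584 - 402724) - 1484349)*(-1181555 + 356/2509) = (-1489308 - 1484349)*(-2964521139/2509) = -2973657*(-2964521139/2509) = 8815469036635323/2509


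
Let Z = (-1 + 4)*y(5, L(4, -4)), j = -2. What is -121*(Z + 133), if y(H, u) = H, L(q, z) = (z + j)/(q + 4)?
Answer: -17908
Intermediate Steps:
L(q, z) = (-2 + z)/(4 + q) (L(q, z) = (z - 2)/(q + 4) = (-2 + z)/(4 + q))
Z = 15 (Z = (-1 + 4)*5 = 3*5 = 15)
-121*(Z + 133) = -121*(15 + 133) = -121*148 = -17908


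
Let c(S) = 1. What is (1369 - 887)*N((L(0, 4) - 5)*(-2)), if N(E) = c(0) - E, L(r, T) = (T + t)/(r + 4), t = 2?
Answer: -2892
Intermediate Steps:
L(r, T) = (2 + T)/(4 + r) (L(r, T) = (T + 2)/(r + 4) = (2 + T)/(4 + r))
N(E) = 1 - E
(1369 - 887)*N((L(0, 4) - 5)*(-2)) = (1369 - 887)*(1 - ((2 + 4)/(4 + 0) - 5)*(-2)) = 482*(1 - (6/4 - 5)*(-2)) = 482*(1 - ((¼)*6 - 5)*(-2)) = 482*(1 - (3/2 - 5)*(-2)) = 482*(1 - (-7)*(-2)/2) = 482*(1 - 1*7) = 482*(1 - 7) = 482*(-6) = -2892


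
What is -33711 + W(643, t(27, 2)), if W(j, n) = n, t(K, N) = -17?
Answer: -33728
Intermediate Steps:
-33711 + W(643, t(27, 2)) = -33711 - 17 = -33728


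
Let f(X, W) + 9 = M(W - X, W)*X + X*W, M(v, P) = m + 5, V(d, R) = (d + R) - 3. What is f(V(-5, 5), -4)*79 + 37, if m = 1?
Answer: -1148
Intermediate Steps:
V(d, R) = -3 + R + d (V(d, R) = (R + d) - 3 = -3 + R + d)
M(v, P) = 6 (M(v, P) = 1 + 5 = 6)
f(X, W) = -9 + 6*X + W*X (f(X, W) = -9 + (6*X + X*W) = -9 + (6*X + W*X) = -9 + 6*X + W*X)
f(V(-5, 5), -4)*79 + 37 = (-9 + 6*(-3 + 5 - 5) - 4*(-3 + 5 - 5))*79 + 37 = (-9 + 6*(-3) - 4*(-3))*79 + 37 = (-9 - 18 + 12)*79 + 37 = -15*79 + 37 = -1185 + 37 = -1148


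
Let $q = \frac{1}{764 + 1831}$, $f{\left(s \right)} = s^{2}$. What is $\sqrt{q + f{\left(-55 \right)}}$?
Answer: $\frac{2 \sqrt{5092607055}}{2595} \approx 55.0$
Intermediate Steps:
$q = \frac{1}{2595} \approx 0.00038536$
$\sqrt{q + f{\left(-55 \right)}} = \sqrt{\frac{1}{2595} + \left(-55\right)^{2}} = \sqrt{\frac{1}{2595} + 3025} = \sqrt{\frac{7849876}{2595}} = \frac{2 \sqrt{5092607055}}{2595}$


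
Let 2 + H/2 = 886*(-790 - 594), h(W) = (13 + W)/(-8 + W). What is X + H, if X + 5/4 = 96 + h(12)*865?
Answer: -2446951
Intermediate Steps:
h(W) = (13 + W)/(-8 + W)
X = 5501 (X = -5/4 + (96 + ((13 + 12)/(-8 + 12))*865) = -5/4 + (96 + (25/4)*865) = -5/4 + (96 + 21625/4) = -5/4 + 22009/4 = 5501)
H = -2452452 (H = -4 + 2*(886*(-790 - 594)) = -4 + 2*(886*(-1384)) = -4 + 2*(-1226224) = -4 - 2452448 = -2452452)
X + H = 5501 - 2452452 = -2446951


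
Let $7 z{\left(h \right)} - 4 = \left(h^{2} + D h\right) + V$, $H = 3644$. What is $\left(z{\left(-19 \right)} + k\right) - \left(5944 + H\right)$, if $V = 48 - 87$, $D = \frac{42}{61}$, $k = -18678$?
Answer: $- \frac{12050494}{427} \approx -28221.0$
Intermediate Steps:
$D = \frac{42}{61}$ ($D = 42 \cdot \frac{1}{61} = \frac{42}{61} \approx 0.68852$)
$V = -39$
$z{\left(h \right)} = -5 + \frac{h^{2}}{7} + \frac{6 h}{61}$ ($z{\left(h \right)} = \frac{4}{7} + \frac{\left(h^{2} + \frac{42 h}{61}\right) - 39}{7} = \frac{4}{7} + \frac{-39 + h^{2} + \frac{42 h}{61}}{7} = \frac{4}{7} + \left(- \frac{39}{7} + \frac{h^{2}}{7} + \frac{6 h}{61}\right) = -5 + \frac{h^{2}}{7} + \frac{6 h}{61}$)
$\left(z{\left(-19 \right)} + k\right) - \left(5944 + H\right) = \left(\left(-5 + \frac{\left(-19\right)^{2}}{7} + \frac{6}{61} \left(-19\right)\right) - 18678\right) - 9588 = \left(\left(-5 + \frac{1}{7} \cdot 361 - \frac{114}{61}\right) - 18678\right) - 9588 = \left(\left(-5 + \frac{361}{7} - \frac{114}{61}\right) - 18678\right) - 9588 = \left(\frac{19088}{427} - 18678\right) - 9588 = - \frac{7956418}{427} - 9588 = - \frac{12050494}{427}$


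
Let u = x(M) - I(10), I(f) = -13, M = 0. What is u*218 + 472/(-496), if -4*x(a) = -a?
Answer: 175649/62 ≈ 2833.0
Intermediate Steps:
x(a) = a/4 (x(a) = -(-1)*a/4 = a/4)
u = 13 (u = (1/4)*0 - 1*(-13) = 0 + 13 = 13)
u*218 + 472/(-496) = 13*218 + 472/(-496) = 2834 + 472*(-1/496) = 2834 - 59/62 = 175649/62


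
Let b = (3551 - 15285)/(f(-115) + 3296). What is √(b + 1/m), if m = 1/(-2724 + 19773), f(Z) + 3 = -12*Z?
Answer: √372242969539/4673 ≈ 130.56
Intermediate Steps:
f(Z) = -3 - 12*Z
m = 1/17049 ≈ 5.8654e-5
b = -11734/4673 (b = (3551 - 15285)/((-3 - 12*(-115)) + 3296) = -11734/((-3 + 1380) + 3296) = -11734/(1377 + 3296) = -11734/4673 ≈ -2.5110)
√(b + 1/m) = √(-11734/4673 + 1/(1/17049)) = √(-11734/4673 + 17049) = √(79658243/4673) = √372242969539/4673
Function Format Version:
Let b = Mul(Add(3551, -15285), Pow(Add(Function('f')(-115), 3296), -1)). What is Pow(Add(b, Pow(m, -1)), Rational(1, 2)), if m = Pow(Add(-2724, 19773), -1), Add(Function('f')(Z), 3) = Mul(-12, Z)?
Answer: Mul(Rational(1, 4673), Pow(372242969539, Rational(1, 2))) ≈ 130.56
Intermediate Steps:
Function('f')(Z) = Add(-3, Mul(-12, Z))
m = Rational(1, 17049) (m = Pow(17049, -1) = Rational(1, 17049) ≈ 5.8654e-5)
b = Rational(-11734, 4673) (b = Mul(Add(3551, -15285), Pow(Add(Add(-3, Mul(-12, -115)), 3296), -1)) = Mul(-11734, Pow(Add(Add(-3, 1380), 3296), -1)) = Mul(-11734, Pow(Add(1377, 3296), -1)) = Mul(-11734, Pow(4673, -1)) = Mul(-11734, Rational(1, 4673)) = Rational(-11734, 4673) ≈ -2.5110)
Pow(Add(b, Pow(m, -1)), Rational(1, 2)) = Pow(Add(Rational(-11734, 4673), Pow(Rational(1, 17049), -1)), Rational(1, 2)) = Pow(Add(Rational(-11734, 4673), 17049), Rational(1, 2)) = Pow(Rational(79658243, 4673), Rational(1, 2)) = Mul(Rational(1, 4673), Pow(372242969539, Rational(1, 2)))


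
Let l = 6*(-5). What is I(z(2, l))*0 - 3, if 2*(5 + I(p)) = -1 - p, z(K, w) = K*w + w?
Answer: -3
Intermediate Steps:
l = -30
z(K, w) = w + K*w
I(p) = -11/2 - p/2 (I(p) = -5 + (-1 - p)/2 = -5 + (-½ - p/2) = -11/2 - p/2)
I(z(2, l))*0 - 3 = (-11/2 - (-15)*(1 + 2))*0 - 3 = (-11/2 - (-15)*3)*0 - 3 = (-11/2 - ½*(-90))*0 - 3 = (-11/2 + 45)*0 - 3 = (79/2)*0 - 3 = 0 - 3 = -3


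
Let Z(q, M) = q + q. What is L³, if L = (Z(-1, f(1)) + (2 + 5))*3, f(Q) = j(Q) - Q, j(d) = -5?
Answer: 3375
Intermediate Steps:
f(Q) = -5 - Q
Z(q, M) = 2*q
L = 15 (L = (2*(-1) + (2 + 5))*3 = (-2 + 7)*3 = 5*3 = 15)
L³ = 15³ = 3375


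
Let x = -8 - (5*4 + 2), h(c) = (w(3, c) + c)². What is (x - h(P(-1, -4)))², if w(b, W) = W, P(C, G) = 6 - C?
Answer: 51076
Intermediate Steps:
h(c) = 4*c² (h(c) = (c + c)² = (2*c)² = 4*c²)
x = -30 (x = -8 - (20 + 2) = -8 - 1*22 = -8 - 22 = -30)
(x - h(P(-1, -4)))² = (-30 - 4*(6 - 1*(-1))²)² = (-30 - 4*(6 + 1)²)² = (-30 - 4*7²)² = (-30 - 4*49)² = (-30 - 1*196)² = (-30 - 196)² = (-226)² = 51076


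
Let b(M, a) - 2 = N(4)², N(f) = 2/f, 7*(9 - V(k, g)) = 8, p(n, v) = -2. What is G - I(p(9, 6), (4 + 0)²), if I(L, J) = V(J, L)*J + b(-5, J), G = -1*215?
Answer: -9603/28 ≈ -342.96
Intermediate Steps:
V(k, g) = 55/7 (V(k, g) = 9 - ⅐*8 = 9 - 8/7 = 55/7)
G = -215
b(M, a) = 9/4 (b(M, a) = 2 + (2/4)² = 2 + (2*(¼))² = 2 + (½)² = 2 + ¼ = 9/4)
I(L, J) = 9/4 + 55*J/7 (I(L, J) = 55*J/7 + 9/4 = 9/4 + 55*J/7)
G - I(p(9, 6), (4 + 0)²) = -215 - (9/4 + 55*(4 + 0)²/7) = -215 - (9/4 + (55/7)*4²) = -215 - (9/4 + (55/7)*16) = -215 - (9/4 + 880/7) = -215 - 1*3583/28 = -215 - 3583/28 = -9603/28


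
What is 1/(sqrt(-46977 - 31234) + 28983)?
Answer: 28983/840092500 - I*sqrt(78211)/840092500 ≈ 3.45e-5 - 3.3289e-7*I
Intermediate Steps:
1/(sqrt(-46977 - 31234) + 28983) = 1/(sqrt(-78211) + 28983) = 1/(I*sqrt(78211) + 28983) = 1/(28983 + I*sqrt(78211))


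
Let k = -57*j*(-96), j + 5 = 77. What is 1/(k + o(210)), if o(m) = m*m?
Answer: 1/438084 ≈ 2.2827e-6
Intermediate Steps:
j = 72 (j = -5 + 77 = 72)
k = 393984 (k = -57*72*(-96) = -4104*(-96) = 393984)
o(m) = m²
1/(k + o(210)) = 1/(393984 + 210²) = 1/(393984 + 44100) = 1/438084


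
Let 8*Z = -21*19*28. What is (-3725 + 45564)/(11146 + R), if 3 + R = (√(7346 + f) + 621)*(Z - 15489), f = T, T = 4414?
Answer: -350602535878/85093941951773 + 79124912664*√15/425469709758865 ≈ -0.0033999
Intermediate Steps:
f = 4414
Z = -2793/2 (Z = (-21*19*28)/8 = (-399*28)/8 = (⅛)*(-11172) = -2793/2 ≈ -1396.5)
R = -20971797/2 - 472794*√15 (R = -3 + (√(7346 + 4414) + 621)*(-2793/2 - 15489) = -3 + (√11760 + 621)*(-33771/2) = -3 + (28*√15 + 621)*(-33771/2) = -3 + (621 + 28*√15)*(-33771/2) = -3 + (-20971791/2 - 472794*√15) = -20971797/2 - 472794*√15 ≈ -1.2317e+7)
(-3725 + 45564)/(11146 + R) = (-3725 + 45564)/(11146 + (-20971797/2 - 472794*√15)) = 41839/(-20949505/2 - 472794*√15)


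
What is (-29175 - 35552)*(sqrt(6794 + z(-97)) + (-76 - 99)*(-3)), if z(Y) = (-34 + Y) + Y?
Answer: -33981675 - 453089*sqrt(134) ≈ -3.9227e+7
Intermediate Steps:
z(Y) = -34 + 2*Y
(-29175 - 35552)*(sqrt(6794 + z(-97)) + (-76 - 99)*(-3)) = (-29175 - 35552)*(sqrt(6794 + (-34 + 2*(-97))) + (-76 - 99)*(-3)) = -64727*(sqrt(6794 + (-34 - 194)) - 175*(-3)) = -64727*(sqrt(6794 - 228) + 525) = -64727*(sqrt(6566) + 525) = -64727*(7*sqrt(134) + 525) = -64727*(525 + 7*sqrt(134)) = -33981675 - 453089*sqrt(134)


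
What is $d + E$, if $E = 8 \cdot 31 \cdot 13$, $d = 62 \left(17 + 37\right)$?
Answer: $6572$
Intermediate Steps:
$d = 3348$ ($d = 62 \cdot 54 = 3348$)
$E = 3224$ ($E = 248 \cdot 13 = 3224$)
$d + E = 3348 + 3224 = 6572$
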